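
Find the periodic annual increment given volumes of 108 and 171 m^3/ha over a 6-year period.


PAI = (V2 - V1) / period = (171 - 108) / 6 = 63 / 6 = 10.50 m^3/ha/yr

10.50 m^3/ha/yr


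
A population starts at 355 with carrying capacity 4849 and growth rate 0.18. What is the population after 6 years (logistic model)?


(K - N0)/N0 = (4849 - 355)/355 = 4494/355 = 12.6592
r*t = 0.18 * 6 = 1.08; exp(-1.08) = 0.339596
12.6592 * 0.339596 = 4.29901
1 + 4.29901 = 5.29901
N = 4849 / 5.29901 = 915.077 ≈ 915

915


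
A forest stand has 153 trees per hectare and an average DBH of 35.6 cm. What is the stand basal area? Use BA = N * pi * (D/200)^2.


(D/200)^2 = (35.6/200)^2 = 0.178^2 = 0.031684
Individual BA = 3.141593 * 0.031684 = 0.0995382 m^2
Stand BA = 153 * 0.0995382 = 15.2293 ≈ 15.23 m^2/ha

15.23 m^2/ha


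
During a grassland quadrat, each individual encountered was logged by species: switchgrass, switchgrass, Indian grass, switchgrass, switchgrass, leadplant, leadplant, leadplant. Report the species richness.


Total individuals logged = 8
Distinct species (count of individuals): switchgrass (4), Indian grass (1), leadplant (3)
Species richness = number of distinct species = 3

3


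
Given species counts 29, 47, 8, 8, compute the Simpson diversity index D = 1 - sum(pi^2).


Total N = 29 + 47 + 8 + 8 = 92
Per-species terms:
  p = 29/92 = 0.315217; p^2 = 0.315217^2 = 0.099362
  p = 47/92 = 0.510870; p^2 = 0.510870^2 = 0.260988
  p = 8/92 = 0.086957; p^2 = 0.086957^2 = 0.007562
  p = 8/92 = 0.086957; p^2 = 0.086957^2 = 0.007562
sum(p^2) = 0.099362 + 0.260988 + 0.007562 + 0.007562 = 0.375474
D = 1 - 0.375474 = 0.624526 ≈ 0.6245

0.6245


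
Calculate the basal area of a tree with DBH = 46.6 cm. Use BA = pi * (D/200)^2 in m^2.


D/200 = 46.6/200 = 0.233 m
(D/200)^2 = 0.233^2 = 0.054289
BA = 3.141593 * 0.054289 = 0.170554 ≈ 0.1706 m^2

0.1706 m^2


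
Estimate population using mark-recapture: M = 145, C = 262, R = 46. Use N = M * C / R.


N = M * C / R = 145 * 262 / 46 = 37990 / 46 = 825.87 ≈ 826

826 individuals


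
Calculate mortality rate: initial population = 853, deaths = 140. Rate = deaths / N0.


Mortality rate = 140 / 853 = 0.164127 ≈ 0.1641

0.1641


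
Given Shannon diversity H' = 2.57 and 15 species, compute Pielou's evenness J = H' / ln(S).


ln(15) = 2.70805
J = H' / ln(S) = 2.57 / 2.70805 = 0.949022 ≈ 0.9490

0.9490


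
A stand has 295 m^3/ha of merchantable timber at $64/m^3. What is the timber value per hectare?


Value = 295 * 64 = $18880/ha

$18880/ha


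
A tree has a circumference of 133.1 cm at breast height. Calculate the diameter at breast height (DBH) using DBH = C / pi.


DBH = C / pi = 133.1 / 3.141593 = 42.3670 ≈ 42.37 cm

42.37 cm


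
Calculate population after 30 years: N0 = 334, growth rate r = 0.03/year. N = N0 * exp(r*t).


r*t = 0.03 * 30 = 0.9
exp(0.9) = 2.45960
N = 334 * 2.45960 = 821.506 ≈ 822

822


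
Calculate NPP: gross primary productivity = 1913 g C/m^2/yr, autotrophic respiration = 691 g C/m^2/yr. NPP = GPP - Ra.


NPP = GPP - Ra = 1913 - 691 = 1222 g C/m^2/yr

1222 g C/m^2/yr


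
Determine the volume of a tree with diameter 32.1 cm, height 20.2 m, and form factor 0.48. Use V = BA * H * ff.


(D/200)^2 = (32.1/200)^2 = 0.1605^2 = 0.02576025
BA = 3.141593 * 0.02576025 = 0.0809282 m^2
V = 0.0809282 * 20.2 * 0.48 = 0.784680 ≈ 0.785 m^3

0.785 m^3


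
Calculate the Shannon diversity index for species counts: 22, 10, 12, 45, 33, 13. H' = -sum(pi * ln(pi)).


Total N = 22 + 10 + 12 + 45 + 33 + 13 = 135
Per-species terms:
  p = 22/135 = 0.162963; ln(p) = -1.814232; p*ln(p) = 0.162963 * (-1.814232) = -0.295653
  p = 10/135 = 0.074074; ln(p) = -2.602691; p*ln(p) = 0.074074 * (-2.602691) = -0.192792
  p = 12/135 = 0.088889; ln(p) = -2.420367; p*ln(p) = 0.088889 * (-2.420367) = -0.215144
  p = 45/135 = 0.333333; ln(p) = -1.098613; p*ln(p) = 0.333333 * (-1.098613) = -0.366204
  p = 33/135 = 0.244444; ln(p) = -1.408769; p*ln(p) = 0.244444 * (-1.408769) = -0.344365
  p = 13/135 = 0.096296; ln(p) = -2.340328; p*ln(p) = 0.096296 * (-2.340328) = -0.225364
sum(p*ln(p)) = (-0.295653) + (-0.192792) + (-0.215144) + (-0.366204) + (-0.344365) + (-0.225364) = -1.639522
H' = -(-1.639522) = 1.639522 ≈ 1.6395

1.6395


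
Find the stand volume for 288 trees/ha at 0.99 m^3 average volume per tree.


V_stand = 288 * 0.99 = 285.12 ≈ 285.1 m^3/ha

285.1 m^3/ha


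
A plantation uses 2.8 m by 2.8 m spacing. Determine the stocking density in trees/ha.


N = 10000 / 2.8^2 = 10000 / 7.84 = 1275.51 ≈ 1276 trees/ha

1276 trees/ha


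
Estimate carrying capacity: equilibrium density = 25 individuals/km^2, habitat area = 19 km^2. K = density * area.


K = 25 * 19 = 475 individuals

475 individuals


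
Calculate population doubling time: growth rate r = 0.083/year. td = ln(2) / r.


td = ln(2) / 0.083 = 0.693147 / 0.083 = 8.35117 ≈ 8.4 years

8.4 years


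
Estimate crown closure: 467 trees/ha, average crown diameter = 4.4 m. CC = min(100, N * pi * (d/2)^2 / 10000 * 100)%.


(d/2)^2 = (4.4/2)^2 = 2.2^2 = 4.84
Crown area = 3.141593 * 4.84 = 15.2053 m^2
N * area / 10000 * 100 = 467 * 15.2053 / 10000 * 100 = 71.0088
CC = min(100, 71.0088) = 71.0088 ≈ 71.0%

71.0%


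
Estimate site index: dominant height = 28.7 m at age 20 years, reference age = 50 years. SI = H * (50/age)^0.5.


50/20 = 2.50000
(2.50000)^0.5 = 1.58114
SI = 28.7 * 1.58114 = 45.3787 ≈ 45.4 m

45.4 m


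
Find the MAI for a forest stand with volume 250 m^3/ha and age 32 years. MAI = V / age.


MAI = 250 / 32 = 7.8125 ≈ 7.81 m^3/ha/yr

7.81 m^3/ha/yr


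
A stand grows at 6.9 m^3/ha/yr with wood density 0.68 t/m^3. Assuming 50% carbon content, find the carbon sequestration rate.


C = 6.9 * 0.68 * 0.5 = 2.346 ≈ 2.35 t C/ha/yr

2.35 t C/ha/yr


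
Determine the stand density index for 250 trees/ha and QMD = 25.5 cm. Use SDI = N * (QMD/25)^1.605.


QMD/25 = 25.5/25 = 1.02
(1.02)^1.605 = exp(1.605 * ln(1.02)) = exp(1.605 * 0.0198026) = exp(0.0317832) = 1.03229
SDI = 250 * 1.03229 = 258.073 ≈ 258

258


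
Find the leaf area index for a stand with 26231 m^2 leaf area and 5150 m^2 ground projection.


LAI = 26231 / 5150 = 5.0934 ≈ 5.09

5.09


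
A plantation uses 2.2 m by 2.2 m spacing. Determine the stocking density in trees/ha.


N = 10000 / 2.2^2 = 10000 / 4.84 = 2066.12 ≈ 2066 trees/ha

2066 trees/ha


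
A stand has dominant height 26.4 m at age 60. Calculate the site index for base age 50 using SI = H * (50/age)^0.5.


50/60 = 0.833333
(0.833333)^0.5 = 0.912871
SI = 26.4 * 0.912871 = 24.0998 ≈ 24.1 m

24.1 m


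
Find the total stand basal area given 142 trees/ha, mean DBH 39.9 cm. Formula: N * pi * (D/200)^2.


(D/200)^2 = (39.9/200)^2 = 0.1995^2 = 0.03980025
Individual BA = 3.141593 * 0.03980025 = 0.125036 m^2
Stand BA = 142 * 0.125036 = 17.7551 ≈ 17.76 m^2/ha

17.76 m^2/ha


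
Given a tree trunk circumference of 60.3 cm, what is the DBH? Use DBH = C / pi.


DBH = C / pi = 60.3 / 3.141593 = 19.1941 ≈ 19.19 cm

19.19 cm


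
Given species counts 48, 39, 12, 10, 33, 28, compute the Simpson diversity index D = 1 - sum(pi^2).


Total N = 48 + 39 + 12 + 10 + 33 + 28 = 170
Per-species terms:
  p = 48/170 = 0.282353; p^2 = 0.282353^2 = 0.079723
  p = 39/170 = 0.229412; p^2 = 0.229412^2 = 0.052630
  p = 12/170 = 0.070588; p^2 = 0.070588^2 = 0.004983
  p = 10/170 = 0.058824; p^2 = 0.058824^2 = 0.003460
  p = 33/170 = 0.194118; p^2 = 0.194118^2 = 0.037682
  p = 28/170 = 0.164706; p^2 = 0.164706^2 = 0.027128
sum(p^2) = 0.079723 + 0.052630 + 0.004983 + 0.003460 + 0.037682 + 0.027128 = 0.205606
D = 1 - 0.205606 = 0.794394 ≈ 0.7944

0.7944


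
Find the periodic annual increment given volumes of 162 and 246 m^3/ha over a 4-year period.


PAI = (V2 - V1) / period = (246 - 162) / 4 = 84 / 4 = 21.00 m^3/ha/yr

21.00 m^3/ha/yr


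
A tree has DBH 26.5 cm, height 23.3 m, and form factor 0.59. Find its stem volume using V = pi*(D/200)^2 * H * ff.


(D/200)^2 = (26.5/200)^2 = 0.1325^2 = 0.01755625
BA = 3.141593 * 0.01755625 = 0.0551546 m^2
V = 0.0551546 * 23.3 * 0.59 = 0.758210 ≈ 0.758 m^3

0.758 m^3


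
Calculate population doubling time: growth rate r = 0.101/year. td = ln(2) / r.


td = ln(2) / 0.101 = 0.693147 / 0.101 = 6.86284 ≈ 6.9 years

6.9 years


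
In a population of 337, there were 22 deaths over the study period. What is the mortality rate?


Mortality rate = 22 / 337 = 0.065282 ≈ 0.0653

0.0653


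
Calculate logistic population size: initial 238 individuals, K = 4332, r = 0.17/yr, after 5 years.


(K - N0)/N0 = (4332 - 238)/238 = 4094/238 = 17.2017
r*t = 0.17 * 5 = 0.85; exp(-0.85) = 0.427415
17.2017 * 0.427415 = 7.35226
1 + 7.35226 = 8.35226
N = 4332 / 8.35226 = 518.662 ≈ 519

519


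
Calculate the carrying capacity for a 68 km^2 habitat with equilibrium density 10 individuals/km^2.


K = 10 * 68 = 680 individuals

680 individuals


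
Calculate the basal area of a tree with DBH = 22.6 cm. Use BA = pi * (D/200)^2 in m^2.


D/200 = 22.6/200 = 0.113 m
(D/200)^2 = 0.113^2 = 0.012769
BA = 3.141593 * 0.012769 = 0.0401150 ≈ 0.0401 m^2

0.0401 m^2


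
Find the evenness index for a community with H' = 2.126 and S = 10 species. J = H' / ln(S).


ln(10) = 2.30259
J = H' / ln(S) = 2.126 / 2.30259 = 0.923308 ≈ 0.9233

0.9233


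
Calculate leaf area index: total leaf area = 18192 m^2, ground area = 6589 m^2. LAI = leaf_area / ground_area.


LAI = 18192 / 6589 = 2.7610 ≈ 2.76

2.76


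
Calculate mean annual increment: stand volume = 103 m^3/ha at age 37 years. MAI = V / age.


MAI = 103 / 37 = 2.7838 ≈ 2.78 m^3/ha/yr

2.78 m^3/ha/yr


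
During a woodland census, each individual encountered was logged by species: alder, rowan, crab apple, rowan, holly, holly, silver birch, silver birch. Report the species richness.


Total individuals logged = 8
Distinct species (count of individuals): alder (1), rowan (2), crab apple (1), holly (2), silver birch (2)
Species richness = number of distinct species = 5

5


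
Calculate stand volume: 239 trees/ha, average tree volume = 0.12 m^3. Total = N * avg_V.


V_stand = 239 * 0.12 = 28.68 ≈ 28.7 m^3/ha

28.7 m^3/ha


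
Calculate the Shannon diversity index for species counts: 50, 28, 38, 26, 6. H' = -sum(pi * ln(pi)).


Total N = 50 + 28 + 38 + 26 + 6 = 148
Per-species terms:
  p = 50/148 = 0.337838; ln(p) = -1.085189; p*ln(p) = 0.337838 * (-1.085189) = -0.366618
  p = 28/148 = 0.189189; ln(p) = -1.665009; p*ln(p) = 0.189189 * (-1.665009) = -0.315001
  p = 38/148 = 0.256757; ln(p) = -1.359625; p*ln(p) = 0.256757 * (-1.359625) = -0.349093
  p = 26/148 = 0.175676; ln(p) = -1.739114; p*ln(p) = 0.175676 * (-1.739114) = -0.305521
  p = 6/148 = 0.040541; ln(p) = -3.205441; p*ln(p) = 0.040541 * (-3.205441) = -0.129952
sum(p*ln(p)) = (-0.366618) + (-0.315001) + (-0.349093) + (-0.305521) + (-0.129952) = -1.466185
H' = -(-1.466185) = 1.466185 ≈ 1.4662

1.4662


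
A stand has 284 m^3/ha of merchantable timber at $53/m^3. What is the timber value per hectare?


Value = 284 * 53 = $15052/ha

$15052/ha


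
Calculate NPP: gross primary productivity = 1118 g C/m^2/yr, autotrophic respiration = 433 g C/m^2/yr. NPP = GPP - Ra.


NPP = GPP - Ra = 1118 - 433 = 685 g C/m^2/yr

685 g C/m^2/yr


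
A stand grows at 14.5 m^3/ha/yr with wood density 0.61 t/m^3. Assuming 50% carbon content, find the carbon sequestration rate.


C = 14.5 * 0.61 * 0.5 = 4.4225 ≈ 4.42 t C/ha/yr

4.42 t C/ha/yr


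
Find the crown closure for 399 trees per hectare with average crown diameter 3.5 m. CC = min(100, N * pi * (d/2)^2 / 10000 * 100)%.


(d/2)^2 = (3.5/2)^2 = 1.75^2 = 3.0625
Crown area = 3.141593 * 3.0625 = 9.62113 m^2
N * area / 10000 * 100 = 399 * 9.62113 / 10000 * 100 = 38.3883
CC = min(100, 38.3883) = 38.3883 ≈ 38.4%

38.4%


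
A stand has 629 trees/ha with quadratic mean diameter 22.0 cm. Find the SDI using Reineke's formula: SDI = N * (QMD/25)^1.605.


QMD/25 = 22.0/25 = 0.88
(0.88)^1.605 = exp(1.605 * ln(0.88)) = exp(1.605 * (-0.127833)) = exp(-0.205172) = 0.814507
SDI = 629 * 0.814507 = 512.325 ≈ 512

512


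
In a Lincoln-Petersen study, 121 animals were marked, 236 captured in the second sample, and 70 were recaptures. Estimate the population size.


N = M * C / R = 121 * 236 / 70 = 28556 / 70 = 407.94 ≈ 408

408 individuals


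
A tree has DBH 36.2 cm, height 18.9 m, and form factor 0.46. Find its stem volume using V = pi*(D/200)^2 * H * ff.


(D/200)^2 = (36.2/200)^2 = 0.181^2 = 0.032761
BA = 3.141593 * 0.032761 = 0.102922 m^2
V = 0.102922 * 18.9 * 0.46 = 0.894804 ≈ 0.895 m^3

0.895 m^3


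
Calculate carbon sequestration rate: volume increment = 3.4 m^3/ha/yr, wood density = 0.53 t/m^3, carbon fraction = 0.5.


C = 3.4 * 0.53 * 0.5 = 0.901 ≈ 0.90 t C/ha/yr

0.90 t C/ha/yr


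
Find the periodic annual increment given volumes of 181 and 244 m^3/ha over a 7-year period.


PAI = (V2 - V1) / period = (244 - 181) / 7 = 63 / 7 = 9.00 m^3/ha/yr

9.00 m^3/ha/yr


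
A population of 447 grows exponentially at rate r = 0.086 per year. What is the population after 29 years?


r*t = 0.086 * 29 = 2.494
exp(2.494) = 12.1096
N = 447 * 12.1096 = 5412.99 ≈ 5413

5413


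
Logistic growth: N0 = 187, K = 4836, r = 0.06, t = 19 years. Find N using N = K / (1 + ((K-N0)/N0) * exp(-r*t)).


(K - N0)/N0 = (4836 - 187)/187 = 4649/187 = 24.8610
r*t = 0.06 * 19 = 1.14; exp(-1.14) = 0.319819
24.8610 * 0.319819 = 7.95102
1 + 7.95102 = 8.95102
N = 4836 / 8.95102 = 540.274 ≈ 540

540


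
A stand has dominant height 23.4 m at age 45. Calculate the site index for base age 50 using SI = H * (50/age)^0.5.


50/45 = 1.11111
(1.11111)^0.5 = 1.05409
SI = 23.4 * 1.05409 = 24.6657 ≈ 24.7 m

24.7 m


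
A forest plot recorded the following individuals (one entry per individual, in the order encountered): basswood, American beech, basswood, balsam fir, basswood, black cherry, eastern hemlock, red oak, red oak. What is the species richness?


Total individuals logged = 9
Distinct species (count of individuals): basswood (3), American beech (1), balsam fir (1), black cherry (1), eastern hemlock (1), red oak (2)
Species richness = number of distinct species = 6

6


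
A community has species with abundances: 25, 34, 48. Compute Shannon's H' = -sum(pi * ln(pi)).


Total N = 25 + 34 + 48 = 107
Per-species terms:
  p = 25/107 = 0.233645; ln(p) = -1.453952; p*ln(p) = 0.233645 * (-1.453952) = -0.339709
  p = 34/107 = 0.317757; ln(p) = -1.146468; p*ln(p) = 0.317757 * (-1.146468) = -0.364298
  p = 48/107 = 0.448598; ln(p) = -0.801628; p*ln(p) = 0.448598 * (-0.801628) = -0.359609
sum(p*ln(p)) = (-0.339709) + (-0.364298) + (-0.359609) = -1.063616
H' = -(-1.063616) = 1.063616 ≈ 1.0636

1.0636


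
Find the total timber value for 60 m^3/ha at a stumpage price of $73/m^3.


Value = 60 * 73 = $4380/ha

$4380/ha


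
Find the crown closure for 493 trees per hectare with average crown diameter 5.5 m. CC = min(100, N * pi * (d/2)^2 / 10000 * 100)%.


(d/2)^2 = (5.5/2)^2 = 2.75^2 = 7.5625
Crown area = 3.141593 * 7.5625 = 23.7583 m^2
N * area / 10000 * 100 = 493 * 23.7583 / 10000 * 100 = 117.128
CC = min(100, 117.128) = 100%

100%


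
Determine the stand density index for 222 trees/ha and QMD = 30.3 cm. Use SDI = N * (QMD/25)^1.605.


QMD/25 = 30.3/25 = 1.212
(1.212)^1.605 = exp(1.605 * ln(1.212)) = exp(1.605 * 0.192272) = exp(0.308597) = 1.36151
SDI = 222 * 1.36151 = 302.255 ≈ 302

302


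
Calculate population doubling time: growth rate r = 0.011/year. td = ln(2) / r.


td = ln(2) / 0.011 = 0.693147 / 0.011 = 63.0134 ≈ 63.0 years

63.0 years


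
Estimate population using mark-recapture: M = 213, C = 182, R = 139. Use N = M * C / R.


N = M * C / R = 213 * 182 / 139 = 38766 / 139 = 278.89 ≈ 279

279 individuals


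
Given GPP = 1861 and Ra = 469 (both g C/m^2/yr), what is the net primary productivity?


NPP = GPP - Ra = 1861 - 469 = 1392 g C/m^2/yr

1392 g C/m^2/yr


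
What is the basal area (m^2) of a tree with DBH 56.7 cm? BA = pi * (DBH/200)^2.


D/200 = 56.7/200 = 0.2835 m
(D/200)^2 = 0.2835^2 = 0.08037225
BA = 3.141593 * 0.08037225 = 0.252497 ≈ 0.2525 m^2

0.2525 m^2


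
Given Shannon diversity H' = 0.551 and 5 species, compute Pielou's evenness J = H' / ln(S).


ln(5) = 1.60944
J = H' / ln(S) = 0.551 / 1.60944 = 0.342355 ≈ 0.3424

0.3424


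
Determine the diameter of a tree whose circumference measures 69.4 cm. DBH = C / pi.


DBH = C / pi = 69.4 / 3.141593 = 22.0907 ≈ 22.09 cm

22.09 cm


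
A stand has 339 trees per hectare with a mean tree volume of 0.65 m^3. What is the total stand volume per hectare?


V_stand = 339 * 0.65 = 220.35 ≈ 220.4 m^3/ha

220.4 m^3/ha


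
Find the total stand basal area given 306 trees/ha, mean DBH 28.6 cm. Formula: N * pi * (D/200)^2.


(D/200)^2 = (28.6/200)^2 = 0.143^2 = 0.020449
Individual BA = 3.141593 * 0.020449 = 0.0642424 m^2
Stand BA = 306 * 0.0642424 = 19.6582 ≈ 19.66 m^2/ha

19.66 m^2/ha


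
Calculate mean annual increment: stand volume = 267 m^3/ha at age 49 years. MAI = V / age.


MAI = 267 / 49 = 5.4490 ≈ 5.45 m^3/ha/yr

5.45 m^3/ha/yr


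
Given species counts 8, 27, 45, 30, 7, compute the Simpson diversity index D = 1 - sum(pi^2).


Total N = 8 + 27 + 45 + 30 + 7 = 117
Per-species terms:
  p = 8/117 = 0.068376; p^2 = 0.068376^2 = 0.004675
  p = 27/117 = 0.230769; p^2 = 0.230769^2 = 0.053254
  p = 45/117 = 0.384615; p^2 = 0.384615^2 = 0.147929
  p = 30/117 = 0.256410; p^2 = 0.256410^2 = 0.065746
  p = 7/117 = 0.059829; p^2 = 0.059829^2 = 0.003580
sum(p^2) = 0.004675 + 0.053254 + 0.147929 + 0.065746 + 0.003580 = 0.275184
D = 1 - 0.275184 = 0.724816 ≈ 0.7248

0.7248


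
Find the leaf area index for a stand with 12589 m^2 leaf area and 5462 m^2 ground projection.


LAI = 12589 / 5462 = 2.3048 ≈ 2.30

2.30


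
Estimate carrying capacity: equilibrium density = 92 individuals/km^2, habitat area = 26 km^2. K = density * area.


K = 92 * 26 = 2392 individuals

2392 individuals


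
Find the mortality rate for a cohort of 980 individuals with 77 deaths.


Mortality rate = 77 / 980 = 0.078571 ≈ 0.0786

0.0786


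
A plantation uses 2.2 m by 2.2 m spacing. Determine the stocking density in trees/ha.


N = 10000 / 2.2^2 = 10000 / 4.84 = 2066.12 ≈ 2066 trees/ha

2066 trees/ha


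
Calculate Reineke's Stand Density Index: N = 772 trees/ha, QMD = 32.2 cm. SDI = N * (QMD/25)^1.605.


QMD/25 = 32.2/25 = 1.288
(1.288)^1.605 = exp(1.605 * ln(1.288)) = exp(1.605 * 0.253091) = exp(0.406211) = 1.50112
SDI = 772 * 1.50112 = 1158.86 ≈ 1159

1159


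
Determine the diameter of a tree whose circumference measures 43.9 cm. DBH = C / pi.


DBH = C / pi = 43.9 / 3.141593 = 13.9738 ≈ 13.97 cm

13.97 cm


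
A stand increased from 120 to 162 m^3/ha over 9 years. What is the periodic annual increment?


PAI = (V2 - V1) / period = (162 - 120) / 9 = 42 / 9 = 4.6667 ≈ 4.67 m^3/ha/yr

4.67 m^3/ha/yr


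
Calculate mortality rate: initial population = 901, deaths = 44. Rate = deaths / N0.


Mortality rate = 44 / 901 = 0.048835 ≈ 0.0488

0.0488


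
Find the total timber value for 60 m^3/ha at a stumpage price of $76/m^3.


Value = 60 * 76 = $4560/ha

$4560/ha


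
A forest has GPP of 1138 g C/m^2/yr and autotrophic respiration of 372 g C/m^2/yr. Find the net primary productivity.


NPP = GPP - Ra = 1138 - 372 = 766 g C/m^2/yr

766 g C/m^2/yr


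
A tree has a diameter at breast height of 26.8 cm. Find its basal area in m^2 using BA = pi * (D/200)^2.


D/200 = 26.8/200 = 0.134 m
(D/200)^2 = 0.134^2 = 0.017956
BA = 3.141593 * 0.017956 = 0.0564104 ≈ 0.0564 m^2

0.0564 m^2


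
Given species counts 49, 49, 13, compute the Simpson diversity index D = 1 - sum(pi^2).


Total N = 49 + 49 + 13 = 111
Per-species terms:
  p = 49/111 = 0.441441; p^2 = 0.441441^2 = 0.194870
  p = 49/111 = 0.441441; p^2 = 0.441441^2 = 0.194870
  p = 13/111 = 0.117117; p^2 = 0.117117^2 = 0.013716
sum(p^2) = 0.194870 + 0.194870 + 0.013716 = 0.403456
D = 1 - 0.403456 = 0.596544 ≈ 0.5965

0.5965


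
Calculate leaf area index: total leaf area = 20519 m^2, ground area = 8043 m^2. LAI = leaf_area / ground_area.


LAI = 20519 / 8043 = 2.5512 ≈ 2.55

2.55


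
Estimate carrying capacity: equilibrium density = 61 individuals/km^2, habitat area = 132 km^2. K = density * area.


K = 61 * 132 = 8052 individuals

8052 individuals


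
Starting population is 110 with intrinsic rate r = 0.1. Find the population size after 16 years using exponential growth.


r*t = 0.1 * 16 = 1.6
exp(1.6) = 4.95303
N = 110 * 4.95303 = 544.833 ≈ 545

545


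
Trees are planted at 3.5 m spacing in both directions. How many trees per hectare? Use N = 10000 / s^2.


N = 10000 / 3.5^2 = 10000 / 12.25 = 816.327 ≈ 816 trees/ha

816 trees/ha


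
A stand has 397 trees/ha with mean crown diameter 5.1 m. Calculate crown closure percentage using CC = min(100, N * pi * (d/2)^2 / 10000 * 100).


(d/2)^2 = (5.1/2)^2 = 2.55^2 = 6.5025
Crown area = 3.141593 * 6.5025 = 20.4282 m^2
N * area / 10000 * 100 = 397 * 20.4282 / 10000 * 100 = 81.1000
CC = min(100, 81.1000) = 81.1000 ≈ 81.1%

81.1%


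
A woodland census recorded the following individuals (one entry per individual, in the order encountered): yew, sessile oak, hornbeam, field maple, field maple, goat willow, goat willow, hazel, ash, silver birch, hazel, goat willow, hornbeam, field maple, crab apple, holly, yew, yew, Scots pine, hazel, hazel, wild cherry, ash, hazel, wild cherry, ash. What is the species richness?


Total individuals logged = 26
Distinct species (count of individuals): yew (3), sessile oak (1), hornbeam (2), field maple (3), goat willow (3), hazel (5), ash (3), silver birch (1), crab apple (1), holly (1), Scots pine (1), wild cherry (2)
Species richness = number of distinct species = 12

12


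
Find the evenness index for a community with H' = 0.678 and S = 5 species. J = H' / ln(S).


ln(5) = 1.60944
J = H' / ln(S) = 0.678 / 1.60944 = 0.421265 ≈ 0.4213

0.4213


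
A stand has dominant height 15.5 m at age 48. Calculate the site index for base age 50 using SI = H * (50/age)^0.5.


50/48 = 1.04167
(1.04167)^0.5 = 1.02062
SI = 15.5 * 1.02062 = 15.8196 ≈ 15.8 m

15.8 m


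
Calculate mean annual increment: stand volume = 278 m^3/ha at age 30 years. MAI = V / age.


MAI = 278 / 30 = 9.2667 ≈ 9.27 m^3/ha/yr

9.27 m^3/ha/yr


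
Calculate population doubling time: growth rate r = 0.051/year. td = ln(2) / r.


td = ln(2) / 0.051 = 0.693147 / 0.051 = 13.5911 ≈ 13.6 years

13.6 years


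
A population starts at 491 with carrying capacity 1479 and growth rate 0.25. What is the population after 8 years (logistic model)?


(K - N0)/N0 = (1479 - 491)/491 = 988/491 = 2.01222
r*t = 0.25 * 8 = 2; exp(-2) = 0.135335
2.01222 * 0.135335 = 0.272324
1 + 0.272324 = 1.27232
N = 1479 / 1.27232 = 1162.44 ≈ 1162

1162


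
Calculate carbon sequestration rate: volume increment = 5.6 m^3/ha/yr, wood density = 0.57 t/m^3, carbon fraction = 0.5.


C = 5.6 * 0.57 * 0.5 = 1.596 ≈ 1.60 t C/ha/yr

1.60 t C/ha/yr


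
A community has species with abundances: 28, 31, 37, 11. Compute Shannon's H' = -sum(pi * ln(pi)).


Total N = 28 + 31 + 37 + 11 = 107
Per-species terms:
  p = 28/107 = 0.261682; ln(p) = -1.340625; p*ln(p) = 0.261682 * (-1.340625) = -0.350817
  p = 31/107 = 0.289720; ln(p) = -1.238840; p*ln(p) = 0.289720 * (-1.238840) = -0.358917
  p = 37/107 = 0.345794; ln(p) = -1.061912; p*ln(p) = 0.345794 * (-1.061912) = -0.367203
  p = 11/107 = 0.102804; ln(p) = -2.274931; p*ln(p) = 0.102804 * (-2.274931) = -0.233872
sum(p*ln(p)) = (-0.350817) + (-0.358917) + (-0.367203) + (-0.233872) = -1.310809
H' = -(-1.310809) = 1.310809 ≈ 1.3108

1.3108


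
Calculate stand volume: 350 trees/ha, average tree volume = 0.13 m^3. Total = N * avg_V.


V_stand = 350 * 0.13 = 45.5 m^3/ha

45.5 m^3/ha


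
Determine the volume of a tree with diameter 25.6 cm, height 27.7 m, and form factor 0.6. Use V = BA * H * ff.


(D/200)^2 = (25.6/200)^2 = 0.128^2 = 0.016384
BA = 3.141593 * 0.016384 = 0.0514719 m^2
V = 0.0514719 * 27.7 * 0.6 = 0.855463 ≈ 0.855 m^3

0.855 m^3


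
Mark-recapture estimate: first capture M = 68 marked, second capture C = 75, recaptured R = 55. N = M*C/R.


N = M * C / R = 68 * 75 / 55 = 5100 / 55 = 92.73 ≈ 93

93 individuals


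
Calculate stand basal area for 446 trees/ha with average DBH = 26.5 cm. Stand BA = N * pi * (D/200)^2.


(D/200)^2 = (26.5/200)^2 = 0.1325^2 = 0.01755625
Individual BA = 3.141593 * 0.01755625 = 0.0551546 m^2
Stand BA = 446 * 0.0551546 = 24.5990 ≈ 24.60 m^2/ha

24.60 m^2/ha


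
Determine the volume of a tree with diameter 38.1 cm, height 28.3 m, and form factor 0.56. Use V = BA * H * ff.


(D/200)^2 = (38.1/200)^2 = 0.1905^2 = 0.03629025
BA = 3.141593 * 0.03629025 = 0.114009 m^2
V = 0.114009 * 28.3 * 0.56 = 1.80681 ≈ 1.807 m^3

1.807 m^3


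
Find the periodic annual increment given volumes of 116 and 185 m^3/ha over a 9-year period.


PAI = (V2 - V1) / period = (185 - 116) / 9 = 69 / 9 = 7.6667 ≈ 7.67 m^3/ha/yr

7.67 m^3/ha/yr


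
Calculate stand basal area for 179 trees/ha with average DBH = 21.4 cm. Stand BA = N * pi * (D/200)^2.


(D/200)^2 = (21.4/200)^2 = 0.107^2 = 0.011449
Individual BA = 3.141593 * 0.011449 = 0.0359681 m^2
Stand BA = 179 * 0.0359681 = 6.43829 ≈ 6.44 m^2/ha

6.44 m^2/ha


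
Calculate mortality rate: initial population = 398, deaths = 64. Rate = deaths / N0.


Mortality rate = 64 / 398 = 0.160804 ≈ 0.1608

0.1608


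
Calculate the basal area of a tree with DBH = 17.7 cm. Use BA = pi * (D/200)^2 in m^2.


D/200 = 17.7/200 = 0.0885 m
(D/200)^2 = 0.0885^2 = 0.00783225
BA = 3.141593 * 0.00783225 = 0.0246057 ≈ 0.0246 m^2

0.0246 m^2


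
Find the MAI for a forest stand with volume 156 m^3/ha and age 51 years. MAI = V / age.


MAI = 156 / 51 = 3.0588 ≈ 3.06 m^3/ha/yr

3.06 m^3/ha/yr


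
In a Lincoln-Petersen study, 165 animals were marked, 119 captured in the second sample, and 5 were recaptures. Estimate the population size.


N = M * C / R = 165 * 119 / 5 = 19635 / 5 = 3927

3927 individuals


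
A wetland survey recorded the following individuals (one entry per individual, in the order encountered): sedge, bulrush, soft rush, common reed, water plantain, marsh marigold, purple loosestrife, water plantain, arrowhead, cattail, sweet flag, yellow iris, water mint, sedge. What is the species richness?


Total individuals logged = 14
Distinct species (count of individuals): sedge (2), bulrush (1), soft rush (1), common reed (1), water plantain (2), marsh marigold (1), purple loosestrife (1), arrowhead (1), cattail (1), sweet flag (1), yellow iris (1), water mint (1)
Species richness = number of distinct species = 12

12


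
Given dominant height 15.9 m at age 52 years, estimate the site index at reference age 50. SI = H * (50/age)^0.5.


50/52 = 0.961538
(0.961538)^0.5 = 0.980580
SI = 15.9 * 0.980580 = 15.5912 ≈ 15.6 m

15.6 m


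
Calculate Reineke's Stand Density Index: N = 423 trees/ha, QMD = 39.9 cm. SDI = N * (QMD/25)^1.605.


QMD/25 = 39.9/25 = 1.596
(1.596)^1.605 = exp(1.605 * ln(1.596)) = exp(1.605 * 0.467500) = exp(0.750338) = 2.11772
SDI = 423 * 2.11772 = 895.796 ≈ 896

896


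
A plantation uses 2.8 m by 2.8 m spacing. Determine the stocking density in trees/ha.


N = 10000 / 2.8^2 = 10000 / 7.84 = 1275.51 ≈ 1276 trees/ha

1276 trees/ha


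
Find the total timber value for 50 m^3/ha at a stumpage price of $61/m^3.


Value = 50 * 61 = $3050/ha

$3050/ha


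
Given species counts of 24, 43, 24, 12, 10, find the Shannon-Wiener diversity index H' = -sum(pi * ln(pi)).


Total N = 24 + 43 + 24 + 12 + 10 = 113
Per-species terms:
  p = 24/113 = 0.212389; ln(p) = -1.549336; p*ln(p) = 0.212389 * (-1.549336) = -0.329062
  p = 43/113 = 0.380531; ln(p) = -0.966188; p*ln(p) = 0.380531 * (-0.966188) = -0.367664
  p = 24/113 = 0.212389; ln(p) = -1.549336; p*ln(p) = 0.212389 * (-1.549336) = -0.329062
  p = 12/113 = 0.106195; ln(p) = -2.242478; p*ln(p) = 0.106195 * (-2.242478) = -0.238140
  p = 10/113 = 0.088496; ln(p) = -2.424798; p*ln(p) = 0.088496 * (-2.424798) = -0.214585
sum(p*ln(p)) = (-0.329062) + (-0.367664) + (-0.329062) + (-0.238140) + (-0.214585) = -1.478513
H' = -(-1.478513) = 1.478513 ≈ 1.4785

1.4785


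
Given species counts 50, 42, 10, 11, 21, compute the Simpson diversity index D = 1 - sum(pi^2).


Total N = 50 + 42 + 10 + 11 + 21 = 134
Per-species terms:
  p = 50/134 = 0.373134; p^2 = 0.373134^2 = 0.139229
  p = 42/134 = 0.313433; p^2 = 0.313433^2 = 0.098240
  p = 10/134 = 0.074627; p^2 = 0.074627^2 = 0.005569
  p = 11/134 = 0.082090; p^2 = 0.082090^2 = 0.006739
  p = 21/134 = 0.156716; p^2 = 0.156716^2 = 0.024560
sum(p^2) = 0.139229 + 0.098240 + 0.005569 + 0.006739 + 0.024560 = 0.274337
D = 1 - 0.274337 = 0.725663 ≈ 0.7257

0.7257


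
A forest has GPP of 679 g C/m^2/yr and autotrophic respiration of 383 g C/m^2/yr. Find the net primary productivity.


NPP = GPP - Ra = 679 - 383 = 296 g C/m^2/yr

296 g C/m^2/yr


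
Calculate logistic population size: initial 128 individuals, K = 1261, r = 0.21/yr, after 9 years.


(K - N0)/N0 = (1261 - 128)/128 = 1133/128 = 8.85156
r*t = 0.21 * 9 = 1.89; exp(-1.89) = 0.151072
8.85156 * 0.151072 = 1.33722
1 + 1.33722 = 2.33722
N = 1261 / 2.33722 = 539.530 ≈ 540

540


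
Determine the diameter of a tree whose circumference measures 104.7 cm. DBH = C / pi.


DBH = C / pi = 104.7 / 3.141593 = 33.3270 ≈ 33.33 cm

33.33 cm


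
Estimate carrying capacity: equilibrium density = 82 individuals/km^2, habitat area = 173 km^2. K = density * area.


K = 82 * 173 = 14186 individuals

14186 individuals


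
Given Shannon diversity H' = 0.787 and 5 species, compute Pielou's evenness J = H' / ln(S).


ln(5) = 1.60944
J = H' / ln(S) = 0.787 / 1.60944 = 0.488990 ≈ 0.4890

0.4890


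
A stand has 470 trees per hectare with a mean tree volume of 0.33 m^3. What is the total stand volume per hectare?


V_stand = 470 * 0.33 = 155.1 m^3/ha

155.1 m^3/ha


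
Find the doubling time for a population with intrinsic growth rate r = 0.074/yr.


td = ln(2) / 0.074 = 0.693147 / 0.074 = 9.36685 ≈ 9.4 years

9.4 years


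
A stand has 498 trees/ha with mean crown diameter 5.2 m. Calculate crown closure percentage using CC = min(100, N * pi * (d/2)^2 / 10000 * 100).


(d/2)^2 = (5.2/2)^2 = 2.6^2 = 6.76
Crown area = 3.141593 * 6.76 = 21.2372 m^2
N * area / 10000 * 100 = 498 * 21.2372 / 10000 * 100 = 105.761
CC = min(100, 105.761) = 100%

100%


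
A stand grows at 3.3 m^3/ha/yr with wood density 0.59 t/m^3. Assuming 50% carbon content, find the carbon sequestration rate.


C = 3.3 * 0.59 * 0.5 = 0.9735 ≈ 0.97 t C/ha/yr

0.97 t C/ha/yr


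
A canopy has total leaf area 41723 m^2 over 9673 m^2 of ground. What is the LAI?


LAI = 41723 / 9673 = 4.3133 ≈ 4.31

4.31


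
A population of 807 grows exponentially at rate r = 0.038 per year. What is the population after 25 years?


r*t = 0.038 * 25 = 0.95
exp(0.95) = 2.58571
N = 807 * 2.58571 = 2086.67 ≈ 2087

2087


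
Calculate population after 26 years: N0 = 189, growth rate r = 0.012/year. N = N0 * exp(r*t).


r*t = 0.012 * 26 = 0.312
exp(0.312) = 1.36615
N = 189 * 1.36615 = 258.202 ≈ 258

258


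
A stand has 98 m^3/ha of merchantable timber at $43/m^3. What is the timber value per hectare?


Value = 98 * 43 = $4214/ha

$4214/ha


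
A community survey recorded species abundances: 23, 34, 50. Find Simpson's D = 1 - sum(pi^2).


Total N = 23 + 34 + 50 = 107
Per-species terms:
  p = 23/107 = 0.214953; p^2 = 0.214953^2 = 0.046205
  p = 34/107 = 0.317757; p^2 = 0.317757^2 = 0.100970
  p = 50/107 = 0.467290; p^2 = 0.467290^2 = 0.218360
sum(p^2) = 0.046205 + 0.100970 + 0.218360 = 0.365535
D = 1 - 0.365535 = 0.634465 ≈ 0.6345

0.6345


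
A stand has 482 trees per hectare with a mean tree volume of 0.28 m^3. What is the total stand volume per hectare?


V_stand = 482 * 0.28 = 134.96 ≈ 135.0 m^3/ha

135.0 m^3/ha


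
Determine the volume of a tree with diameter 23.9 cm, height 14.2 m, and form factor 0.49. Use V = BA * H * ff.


(D/200)^2 = (23.9/200)^2 = 0.1195^2 = 0.01428025
BA = 3.141593 * 0.01428025 = 0.0448627 m^2
V = 0.0448627 * 14.2 * 0.49 = 0.312155 ≈ 0.312 m^3

0.312 m^3


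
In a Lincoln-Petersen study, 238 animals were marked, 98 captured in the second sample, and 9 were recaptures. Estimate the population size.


N = M * C / R = 238 * 98 / 9 = 23324 / 9 = 2591.56 ≈ 2592

2592 individuals


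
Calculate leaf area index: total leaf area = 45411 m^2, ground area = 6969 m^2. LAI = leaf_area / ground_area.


LAI = 45411 / 6969 = 6.5161 ≈ 6.52

6.52


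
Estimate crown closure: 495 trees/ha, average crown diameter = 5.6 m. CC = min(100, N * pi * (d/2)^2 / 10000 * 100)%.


(d/2)^2 = (5.6/2)^2 = 2.8^2 = 7.84
Crown area = 3.141593 * 7.84 = 24.6301 m^2
N * area / 10000 * 100 = 495 * 24.6301 / 10000 * 100 = 121.919
CC = min(100, 121.919) = 100%

100%


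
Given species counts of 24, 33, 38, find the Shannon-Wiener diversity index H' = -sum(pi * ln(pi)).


Total N = 24 + 33 + 38 = 95
Per-species terms:
  p = 24/95 = 0.252632; ln(p) = -1.375821; p*ln(p) = 0.252632 * (-1.375821) = -0.347576
  p = 33/95 = 0.347368; ln(p) = -1.057371; p*ln(p) = 0.347368 * (-1.057371) = -0.367297
  p = 38/95 = 0.400000; ln(p) = -0.916291; p*ln(p) = 0.400000 * (-0.916291) = -0.366516
sum(p*ln(p)) = (-0.347576) + (-0.367297) + (-0.366516) = -1.081389
H' = -(-1.081389) = 1.081389 ≈ 1.0814

1.0814


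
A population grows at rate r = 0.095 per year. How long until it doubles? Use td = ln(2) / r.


td = ln(2) / 0.095 = 0.693147 / 0.095 = 7.29628 ≈ 7.3 years

7.3 years


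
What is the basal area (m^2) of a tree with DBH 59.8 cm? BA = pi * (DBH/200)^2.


D/200 = 59.8/200 = 0.299 m
(D/200)^2 = 0.299^2 = 0.089401
BA = 3.141593 * 0.089401 = 0.280862 ≈ 0.2809 m^2

0.2809 m^2


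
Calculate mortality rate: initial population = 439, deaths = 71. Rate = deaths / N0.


Mortality rate = 71 / 439 = 0.161731 ≈ 0.1617

0.1617


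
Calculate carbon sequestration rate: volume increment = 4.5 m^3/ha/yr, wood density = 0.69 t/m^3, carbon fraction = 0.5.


C = 4.5 * 0.69 * 0.5 = 1.5525 ≈ 1.55 t C/ha/yr

1.55 t C/ha/yr


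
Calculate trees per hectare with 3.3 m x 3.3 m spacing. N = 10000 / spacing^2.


N = 10000 / 3.3^2 = 10000 / 10.89 = 918.274 ≈ 918 trees/ha

918 trees/ha


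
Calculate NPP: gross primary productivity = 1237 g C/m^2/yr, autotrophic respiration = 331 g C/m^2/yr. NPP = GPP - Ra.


NPP = GPP - Ra = 1237 - 331 = 906 g C/m^2/yr

906 g C/m^2/yr


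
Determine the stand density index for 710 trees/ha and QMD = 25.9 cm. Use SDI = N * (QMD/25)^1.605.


QMD/25 = 25.9/25 = 1.036
(1.036)^1.605 = exp(1.605 * ln(1.036)) = exp(1.605 * 0.0353671) = exp(0.0567642) = 1.05841
SDI = 710 * 1.05841 = 751.471 ≈ 751

751


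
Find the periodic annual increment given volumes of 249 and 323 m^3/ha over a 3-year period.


PAI = (V2 - V1) / period = (323 - 249) / 3 = 74 / 3 = 24.6667 ≈ 24.67 m^3/ha/yr

24.67 m^3/ha/yr


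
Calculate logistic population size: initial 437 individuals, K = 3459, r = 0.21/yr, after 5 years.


(K - N0)/N0 = (3459 - 437)/437 = 3022/437 = 6.91533
r*t = 0.21 * 5 = 1.05; exp(-1.05) = 0.349938
6.91533 * 0.349938 = 2.41994
1 + 2.41994 = 3.41994
N = 3459 / 3.41994 = 1011.42 ≈ 1011

1011


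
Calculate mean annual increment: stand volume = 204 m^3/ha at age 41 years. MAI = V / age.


MAI = 204 / 41 = 4.9756 ≈ 4.98 m^3/ha/yr

4.98 m^3/ha/yr


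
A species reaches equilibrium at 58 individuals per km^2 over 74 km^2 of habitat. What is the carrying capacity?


K = 58 * 74 = 4292 individuals

4292 individuals


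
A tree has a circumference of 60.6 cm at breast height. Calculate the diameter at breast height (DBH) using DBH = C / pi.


DBH = C / pi = 60.6 / 3.141593 = 19.2896 ≈ 19.29 cm

19.29 cm


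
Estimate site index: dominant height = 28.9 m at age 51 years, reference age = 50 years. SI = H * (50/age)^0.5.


50/51 = 0.980392
(0.980392)^0.5 = 0.990147
SI = 28.9 * 0.990147 = 28.6152 ≈ 28.6 m

28.6 m


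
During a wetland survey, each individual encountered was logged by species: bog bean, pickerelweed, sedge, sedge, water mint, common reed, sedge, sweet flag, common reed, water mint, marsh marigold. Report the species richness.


Total individuals logged = 11
Distinct species (count of individuals): bog bean (1), pickerelweed (1), sedge (3), water mint (2), common reed (2), sweet flag (1), marsh marigold (1)
Species richness = number of distinct species = 7

7


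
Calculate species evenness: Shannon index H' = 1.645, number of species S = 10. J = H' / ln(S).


ln(10) = 2.30259
J = H' / ln(S) = 1.645 / 2.30259 = 0.714413 ≈ 0.7144

0.7144


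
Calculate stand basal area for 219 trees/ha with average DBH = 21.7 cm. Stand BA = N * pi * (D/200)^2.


(D/200)^2 = (21.7/200)^2 = 0.1085^2 = 0.01177225
Individual BA = 3.141593 * 0.01177225 = 0.0369836 m^2
Stand BA = 219 * 0.0369836 = 8.09941 ≈ 8.10 m^2/ha

8.10 m^2/ha


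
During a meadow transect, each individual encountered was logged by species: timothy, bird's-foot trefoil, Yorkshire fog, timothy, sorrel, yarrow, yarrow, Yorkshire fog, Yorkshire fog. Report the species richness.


Total individuals logged = 9
Distinct species (count of individuals): timothy (2), bird's-foot trefoil (1), Yorkshire fog (3), sorrel (1), yarrow (2)
Species richness = number of distinct species = 5

5


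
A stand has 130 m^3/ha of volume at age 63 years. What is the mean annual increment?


MAI = 130 / 63 = 2.0635 ≈ 2.06 m^3/ha/yr

2.06 m^3/ha/yr


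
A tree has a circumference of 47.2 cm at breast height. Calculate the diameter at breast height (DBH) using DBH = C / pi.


DBH = C / pi = 47.2 / 3.141593 = 15.0242 ≈ 15.02 cm

15.02 cm


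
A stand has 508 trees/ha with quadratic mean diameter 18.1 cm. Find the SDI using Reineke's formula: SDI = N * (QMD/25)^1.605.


QMD/25 = 18.1/25 = 0.724
(0.724)^1.605 = exp(1.605 * ln(0.724)) = exp(1.605 * (-0.322964)) = exp(-0.518357) = 0.595498
SDI = 508 * 0.595498 = 302.513 ≈ 303

303


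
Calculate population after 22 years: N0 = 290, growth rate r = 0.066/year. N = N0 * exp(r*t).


r*t = 0.066 * 22 = 1.452
exp(1.452) = 4.27165
N = 290 * 4.27165 = 1238.78 ≈ 1239

1239


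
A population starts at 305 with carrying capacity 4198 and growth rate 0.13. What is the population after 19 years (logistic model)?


(K - N0)/N0 = (4198 - 305)/305 = 3893/305 = 12.7639
r*t = 0.13 * 19 = 2.47; exp(-2.47) = 0.0845849
12.7639 * 0.0845849 = 1.07963
1 + 1.07963 = 2.07963
N = 4198 / 2.07963 = 2018.63 ≈ 2019

2019


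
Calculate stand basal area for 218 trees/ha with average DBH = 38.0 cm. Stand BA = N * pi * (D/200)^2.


(D/200)^2 = (38.0/200)^2 = 0.19^2 = 0.0361
Individual BA = 3.141593 * 0.0361 = 0.113412 m^2
Stand BA = 218 * 0.113412 = 24.7238 ≈ 24.72 m^2/ha

24.72 m^2/ha


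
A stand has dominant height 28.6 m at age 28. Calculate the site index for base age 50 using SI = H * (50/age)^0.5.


50/28 = 1.78571
(1.78571)^0.5 = 1.33630
SI = 28.6 * 1.33630 = 38.2182 ≈ 38.2 m

38.2 m


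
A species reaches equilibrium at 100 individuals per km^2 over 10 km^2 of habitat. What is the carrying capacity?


K = 100 * 10 = 1000 individuals

1000 individuals


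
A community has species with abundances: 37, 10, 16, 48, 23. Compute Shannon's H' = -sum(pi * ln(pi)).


Total N = 37 + 10 + 16 + 48 + 23 = 134
Per-species terms:
  p = 37/134 = 0.276119; ln(p) = -1.286923; p*ln(p) = 0.276119 * (-1.286923) = -0.355344
  p = 10/134 = 0.074627; ln(p) = -2.595253; p*ln(p) = 0.074627 * (-2.595253) = -0.193676
  p = 16/134 = 0.119403; ln(p) = -2.125251; p*ln(p) = 0.119403 * (-2.125251) = -0.253761
  p = 48/134 = 0.358209; ln(p) = -1.026639; p*ln(p) = 0.358209 * (-1.026639) = -0.367751
  p = 23/134 = 0.171642; ln(p) = -1.762344; p*ln(p) = 0.171642 * (-1.762344) = -0.302492
sum(p*ln(p)) = (-0.355344) + (-0.193676) + (-0.253761) + (-0.367751) + (-0.302492) = -1.473024
H' = -(-1.473024) = 1.473024 ≈ 1.4730

1.4730
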